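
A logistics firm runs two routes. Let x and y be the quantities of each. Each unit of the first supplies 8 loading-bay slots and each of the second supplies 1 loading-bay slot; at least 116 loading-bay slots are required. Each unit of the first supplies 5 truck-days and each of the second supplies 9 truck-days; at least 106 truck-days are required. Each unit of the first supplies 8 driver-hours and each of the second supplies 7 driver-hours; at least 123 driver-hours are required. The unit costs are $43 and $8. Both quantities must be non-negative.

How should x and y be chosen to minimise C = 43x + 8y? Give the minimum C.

x = 14, y = 4, minimum C = 634

Vertices and C = 43x + 8y:
  (0, 116) → C = 928
  (106/5, 0) → C = 4558/5
  (14, 4) → C = 634
The feasible region is unbounded (it extends along (0, 1), (1, 0)), but C strictly increases along every unbounded feasible direction, so there is no improving ray and the minimum is attained at a vertex.

At the optimal vertex, 8x + y = 116 and 5x + 9y = 106.
Solving simultaneously gives x = 14, y = 4.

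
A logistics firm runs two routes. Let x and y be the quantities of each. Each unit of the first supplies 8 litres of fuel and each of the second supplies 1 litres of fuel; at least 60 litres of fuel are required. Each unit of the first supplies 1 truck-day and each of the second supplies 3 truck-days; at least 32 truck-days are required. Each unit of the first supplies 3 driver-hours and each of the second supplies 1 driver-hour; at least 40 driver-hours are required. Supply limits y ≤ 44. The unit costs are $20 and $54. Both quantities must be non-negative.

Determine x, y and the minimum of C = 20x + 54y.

x = 11, y = 7, minimum C = 598

Vertices and C = 20x + 54y:
  (32, 0) → C = 640
  (4, 28) → C = 1592
  (2, 44) → C = 2416
  (11, 7) → C = 598
The feasible region is unbounded (it extends along (1, 0)), but C strictly increases along every unbounded feasible direction, so there is no improving ray and the minimum is attained at a vertex.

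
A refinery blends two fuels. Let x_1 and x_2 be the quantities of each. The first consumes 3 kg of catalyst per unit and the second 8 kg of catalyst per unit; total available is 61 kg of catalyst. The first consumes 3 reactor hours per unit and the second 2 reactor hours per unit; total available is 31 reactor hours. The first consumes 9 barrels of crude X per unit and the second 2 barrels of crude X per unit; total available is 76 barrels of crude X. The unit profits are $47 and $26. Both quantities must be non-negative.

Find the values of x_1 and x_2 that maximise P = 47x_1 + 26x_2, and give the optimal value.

x_1 = 15/2, x_2 = 17/4, maximum P = 463

Feasible corners and P = 47x_1 + 26x_2:
  (0, 0) → P = 0
  (0, 61/8) → P = 793/4
  (76/9, 0) → P = 3572/9
  (7, 5) → P = 459
  (15/2, 17/4) → P = 463

At the optimal vertex, 3x_1 + 2x_2 = 31 and 9x_1 + 2x_2 = 76.
Solving simultaneously gives x_1 = 15/2, x_2 = 17/4.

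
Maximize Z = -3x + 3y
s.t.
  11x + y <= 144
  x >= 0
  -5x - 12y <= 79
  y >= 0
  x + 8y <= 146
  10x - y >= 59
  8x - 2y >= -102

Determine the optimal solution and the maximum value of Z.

x = 206/27, y = 467/27, maximum Z = 29

Corner points and Z = -3x + 3y:
  (144/11, 0) → Z = -432/11
  (1006/87, 1462/87) → Z = 456/29
  (59/10, 0) → Z = -177/10
  (206/27, 467/27) → Z = 29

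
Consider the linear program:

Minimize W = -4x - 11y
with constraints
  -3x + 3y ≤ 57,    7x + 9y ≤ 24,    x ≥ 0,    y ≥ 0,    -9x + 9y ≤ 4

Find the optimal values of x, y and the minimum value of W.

Extreme points and W = -4x - 11y:
  (24/7, 0) → W = -96/7
  (5/4, 61/36) → W = -851/36
  (0, 0) → W = 0
  (0, 4/9) → W = -44/9

x = 5/4, y = 61/36, minimum W = -851/36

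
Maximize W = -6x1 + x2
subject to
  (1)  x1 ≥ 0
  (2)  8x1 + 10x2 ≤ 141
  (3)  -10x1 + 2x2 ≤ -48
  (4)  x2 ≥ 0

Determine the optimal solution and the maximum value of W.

x1 = 24/5, x2 = 0, maximum W = -144/5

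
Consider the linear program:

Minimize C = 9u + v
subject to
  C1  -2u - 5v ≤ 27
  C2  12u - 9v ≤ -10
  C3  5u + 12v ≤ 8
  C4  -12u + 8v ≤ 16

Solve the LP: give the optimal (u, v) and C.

Extreme points and C = 9u + v:
  (-293/78, -152/39) → C = -2941/78
  (-74/19, -73/19) → C = -739/19
  (-16/63, 146/189) → C = -286/189
  (-16/23, 22/23) → C = -122/23

u = -74/19, v = -73/19, minimum C = -739/19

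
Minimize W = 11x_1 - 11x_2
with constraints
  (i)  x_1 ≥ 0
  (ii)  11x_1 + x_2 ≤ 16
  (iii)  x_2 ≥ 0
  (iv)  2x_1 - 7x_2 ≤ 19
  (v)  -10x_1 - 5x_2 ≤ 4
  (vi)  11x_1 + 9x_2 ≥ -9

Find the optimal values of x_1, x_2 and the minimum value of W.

The binding constraints are x_1 = 0 and 11x_1 + x_2 = 16.
Solving simultaneously gives x_1 = 0, x_2 = 16.

x_1 = 0, x_2 = 16, minimum W = -176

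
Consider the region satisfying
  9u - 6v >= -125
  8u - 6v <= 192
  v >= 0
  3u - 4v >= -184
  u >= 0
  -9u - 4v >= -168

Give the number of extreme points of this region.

4

Intersecting each pair of boundary lines and keeping only the points that satisfy every inequality leaves:
  (0, 125/6)
  (254/45, 293/10)
  (0, 0)
  (56/3, 0)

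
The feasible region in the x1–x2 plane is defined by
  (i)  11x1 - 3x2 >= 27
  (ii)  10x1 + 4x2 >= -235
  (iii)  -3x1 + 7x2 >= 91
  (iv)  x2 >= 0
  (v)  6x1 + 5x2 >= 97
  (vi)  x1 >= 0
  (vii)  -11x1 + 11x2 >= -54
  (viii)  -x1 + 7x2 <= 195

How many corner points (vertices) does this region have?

4

The feasible vertices (each the meet of two boundaries and inside every other half-plane) are:
  (231/34, 541/34)
  (387/37, 1086/37)
  (1379/44, 1163/44)
  (841/22, 733/22)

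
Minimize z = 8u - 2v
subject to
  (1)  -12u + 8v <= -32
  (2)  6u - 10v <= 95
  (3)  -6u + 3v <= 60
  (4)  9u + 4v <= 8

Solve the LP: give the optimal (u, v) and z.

Extreme points and z = 8u - 2v:
  (-55/9, -79/6) → z = -203/9
  (8/5, -8/5) → z = 16
  (230/57, -269/38) → z = 2647/57

At the optimal vertex, -12u + 8v = -32 and 6u - 10v = 95.
Solving simultaneously gives u = -55/9, v = -79/6.

u = -55/9, v = -79/6, minimum z = -203/9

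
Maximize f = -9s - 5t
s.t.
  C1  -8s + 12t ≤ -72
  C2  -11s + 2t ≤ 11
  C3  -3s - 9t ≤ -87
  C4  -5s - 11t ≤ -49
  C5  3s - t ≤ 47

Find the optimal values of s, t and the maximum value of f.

The binding constraints are -8s + 12t = -72 and -3s - 9t = -87.
Solving simultaneously gives s = 47/3, t = 40/9.

s = 47/3, t = 40/9, maximum f = -1469/9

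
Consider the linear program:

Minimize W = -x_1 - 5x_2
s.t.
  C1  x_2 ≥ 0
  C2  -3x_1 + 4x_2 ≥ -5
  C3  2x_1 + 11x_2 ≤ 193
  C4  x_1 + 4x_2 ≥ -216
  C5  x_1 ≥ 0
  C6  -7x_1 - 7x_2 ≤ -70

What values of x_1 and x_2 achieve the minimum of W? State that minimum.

The binding constraints are -3x_1 + 4x_2 = -5 and 2x_1 + 11x_2 = 193.
Solving simultaneously gives x_1 = 827/41, x_2 = 569/41.

x_1 = 827/41, x_2 = 569/41, minimum W = -3672/41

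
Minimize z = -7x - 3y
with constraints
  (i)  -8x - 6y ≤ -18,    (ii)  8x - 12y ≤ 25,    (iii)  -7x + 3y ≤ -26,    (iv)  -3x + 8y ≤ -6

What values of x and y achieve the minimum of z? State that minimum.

x = 32/7, y = 27/28, minimum z = -977/28

Corner points and z = -7x - 3y:
  (79/20, 11/20) → z = -293/10
  (32/7, 27/28) → z = -977/28
  (190/47, 36/47) → z = -1438/47

The optimum lies where 8x - 12y = 25 and -3x + 8y = -6.
Solving simultaneously gives x = 32/7, y = 27/28.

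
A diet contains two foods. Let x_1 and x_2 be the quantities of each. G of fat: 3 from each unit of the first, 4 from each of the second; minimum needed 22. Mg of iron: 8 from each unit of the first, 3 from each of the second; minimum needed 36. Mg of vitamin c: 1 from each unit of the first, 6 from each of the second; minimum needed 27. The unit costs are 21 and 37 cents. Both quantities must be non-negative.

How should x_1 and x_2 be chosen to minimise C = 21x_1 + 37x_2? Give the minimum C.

The feasible region is unbounded (it extends along (0, 1), (1, 0)), but C strictly increases along every unbounded feasible direction, so there is no improving ray and the minimum is attained at a vertex.

At the optimal vertex, 8x_1 + 3x_2 = 36 and x_1 + 6x_2 = 27.
Solving simultaneously gives x_1 = 3, x_2 = 4.

x_1 = 3, x_2 = 4, minimum C = 211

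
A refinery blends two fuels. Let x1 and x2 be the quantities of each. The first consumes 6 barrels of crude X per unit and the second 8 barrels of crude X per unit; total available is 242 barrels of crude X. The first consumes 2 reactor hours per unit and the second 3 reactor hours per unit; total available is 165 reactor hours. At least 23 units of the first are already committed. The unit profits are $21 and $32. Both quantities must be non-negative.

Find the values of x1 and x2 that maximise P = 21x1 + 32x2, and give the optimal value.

x1 = 23, x2 = 13, maximum P = 899

Vertices and P = 21x1 + 32x2:
  (121/3, 0) → P = 847
  (23, 0) → P = 483
  (23, 13) → P = 899

The binding constraints are 6x1 + 8x2 = 242 and x1 = 23.
Solving simultaneously gives x1 = 23, x2 = 13.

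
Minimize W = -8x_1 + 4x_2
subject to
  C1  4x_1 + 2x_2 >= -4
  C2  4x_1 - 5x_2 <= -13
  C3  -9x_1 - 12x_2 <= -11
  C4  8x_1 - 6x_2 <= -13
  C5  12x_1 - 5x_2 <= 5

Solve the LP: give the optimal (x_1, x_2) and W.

Corner points and W = -8x_1 + 4x_2:
  (-7/3, 8/3) → W = 88/3
  (-101/93, 161/93) → W = 484/31
  (13/16, 13/4) → W = 13/2
  (95/32, 49/8) → W = 3/4
The feasible region is unbounded (it extends along (-1, 2), (5, 12)), but W strictly increases along every unbounded feasible direction, so there is no improving ray and the minimum is attained at a vertex.

x_1 = 95/32, x_2 = 49/8, minimum W = 3/4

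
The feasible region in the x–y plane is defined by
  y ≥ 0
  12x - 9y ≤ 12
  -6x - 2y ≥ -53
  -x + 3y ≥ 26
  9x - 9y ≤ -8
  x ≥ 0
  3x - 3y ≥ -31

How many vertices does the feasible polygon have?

4

Of the 20 pairwise boundary intersections, those satisfying every inequality are:
  (107/20, 209/20)
  (97/24, 115/8)
  (0, 26/3)
  (0, 31/3)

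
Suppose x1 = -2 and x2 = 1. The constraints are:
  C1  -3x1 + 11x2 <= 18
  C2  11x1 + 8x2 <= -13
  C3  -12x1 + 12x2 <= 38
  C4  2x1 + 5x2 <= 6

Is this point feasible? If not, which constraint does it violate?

C1: 17 ≤ 18 ✓
C2: -14 ≤ -13 ✓
C3: 36 ≤ 38 ✓
C4: 1 ≤ 6 ✓

feasible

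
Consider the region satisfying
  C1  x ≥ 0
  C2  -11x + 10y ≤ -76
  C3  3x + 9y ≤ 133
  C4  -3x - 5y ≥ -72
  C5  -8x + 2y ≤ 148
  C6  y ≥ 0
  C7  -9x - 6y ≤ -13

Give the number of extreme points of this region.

3

The feasible vertices (each the meet of two boundaries and inside every other half-plane) are:
  (220/17, 564/85)
  (76/11, 0)
  (24, 0)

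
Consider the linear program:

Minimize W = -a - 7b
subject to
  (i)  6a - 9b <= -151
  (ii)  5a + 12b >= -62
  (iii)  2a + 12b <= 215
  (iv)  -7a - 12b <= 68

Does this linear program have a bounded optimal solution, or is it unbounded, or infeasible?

Corner points and W = -a - 7b:
  (41/30, 796/45) → W = -11267/90
  (-808/45, 649/135) → W = -2119/135
  (-283/5, 547/20) → W = -2697/20
The feasible region has finitely many vertices and no improving ray; the minimum is -2697/20 at (-283/5, 547/20).

bounded optimum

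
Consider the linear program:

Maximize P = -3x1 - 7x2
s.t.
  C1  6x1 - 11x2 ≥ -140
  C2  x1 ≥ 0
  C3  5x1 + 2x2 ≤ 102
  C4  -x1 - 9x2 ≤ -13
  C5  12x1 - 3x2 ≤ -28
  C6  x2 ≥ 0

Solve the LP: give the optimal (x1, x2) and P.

Feasible corners and P = -3x1 - 7x2:
  (0, 140/11) → P = -980/11
  (56/57, 252/19) → P = -1820/19
  (0, 28/3) → P = -196/3

The binding constraints are x1 = 0 and 12x1 - 3x2 = -28.
Solving simultaneously gives x1 = 0, x2 = 28/3.

x1 = 0, x2 = 28/3, maximum P = -196/3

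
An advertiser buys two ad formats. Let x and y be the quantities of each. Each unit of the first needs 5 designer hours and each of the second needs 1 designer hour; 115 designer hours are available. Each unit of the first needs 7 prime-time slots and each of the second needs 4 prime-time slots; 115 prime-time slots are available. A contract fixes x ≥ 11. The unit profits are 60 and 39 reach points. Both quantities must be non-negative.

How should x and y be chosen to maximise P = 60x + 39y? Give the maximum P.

Vertices and P = 60x + 39y:
  (115/7, 0) → P = 6900/7
  (11, 0) → P = 660
  (11, 19/2) → P = 2061/2

The binding constraints are 7x + 4y = 115 and x = 11.
Solving simultaneously gives x = 11, y = 19/2.

x = 11, y = 19/2, maximum P = 2061/2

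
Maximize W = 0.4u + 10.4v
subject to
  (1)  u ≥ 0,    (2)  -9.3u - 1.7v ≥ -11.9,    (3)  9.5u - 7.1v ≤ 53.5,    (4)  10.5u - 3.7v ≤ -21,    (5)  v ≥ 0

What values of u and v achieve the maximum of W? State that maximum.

u = 0, v = 7, maximum W = 72.8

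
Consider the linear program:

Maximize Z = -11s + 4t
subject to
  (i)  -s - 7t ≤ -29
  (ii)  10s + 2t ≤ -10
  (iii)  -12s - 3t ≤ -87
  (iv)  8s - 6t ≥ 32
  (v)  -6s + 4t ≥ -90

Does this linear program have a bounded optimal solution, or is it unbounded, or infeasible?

The boundaries -s - 7t = -29 and -12s - 3t = -87 meet at (58/9, 29/9), but that point violates 10s + 2t ≤ -10. Every candidate vertex is excluded by some other constraint, so the feasible region is empty.

infeasible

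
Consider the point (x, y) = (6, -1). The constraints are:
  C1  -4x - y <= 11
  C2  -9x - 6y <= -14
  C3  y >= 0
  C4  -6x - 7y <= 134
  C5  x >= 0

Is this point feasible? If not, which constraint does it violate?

Constraint C3: y = -1, which is not ≥ 0. All other constraints are satisfied.

not feasible — violates C3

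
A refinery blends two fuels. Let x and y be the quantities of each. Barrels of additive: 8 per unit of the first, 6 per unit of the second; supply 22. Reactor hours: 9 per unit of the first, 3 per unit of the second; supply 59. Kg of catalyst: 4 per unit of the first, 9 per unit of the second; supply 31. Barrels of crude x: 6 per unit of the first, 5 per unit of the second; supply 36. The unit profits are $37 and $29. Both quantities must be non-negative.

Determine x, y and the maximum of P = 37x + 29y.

x = 1/4, y = 10/3, maximum P = 1271/12

Vertices and P = 37x + 29y:
  (0, 0) → P = 0
  (0, 31/9) → P = 899/9
  (11/4, 0) → P = 407/4
  (1/4, 10/3) → P = 1271/12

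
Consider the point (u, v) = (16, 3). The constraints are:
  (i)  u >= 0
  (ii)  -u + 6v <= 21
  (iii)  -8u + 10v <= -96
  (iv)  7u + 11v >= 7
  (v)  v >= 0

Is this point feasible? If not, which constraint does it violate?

feasible

(i): 16 ≥ 0 ✓
(ii): 2 ≤ 21 ✓
(iii): -98 ≤ -96 ✓
(iv): 145 ≥ 7 ✓
(v): 3 ≥ 0 ✓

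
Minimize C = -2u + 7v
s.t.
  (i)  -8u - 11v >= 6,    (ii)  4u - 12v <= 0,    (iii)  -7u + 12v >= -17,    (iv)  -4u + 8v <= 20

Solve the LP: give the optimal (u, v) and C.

u = -15, v = -5, minimum C = -5

Corner points and C = -2u + 7v:
  (-18/35, -6/35) → C = -6/35
  (-67/27, 34/27) → C = 124/9
  (-15, -5) → C = -5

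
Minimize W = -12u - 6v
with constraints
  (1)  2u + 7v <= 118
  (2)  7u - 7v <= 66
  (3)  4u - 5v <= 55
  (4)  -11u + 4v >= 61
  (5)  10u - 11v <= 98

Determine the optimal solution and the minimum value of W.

u = 9/17, v = 284/17, minimum W = -1812/17

The feasible region is unbounded (it extends along (-5, -4), (-7, 2)), but W strictly increases along every unbounded feasible direction, so there is no improving ray and the minimum is attained at a vertex.

The optimum lies where 2u + 7v = 118 and -11u + 4v = 61.
Solving simultaneously gives u = 9/17, v = 284/17.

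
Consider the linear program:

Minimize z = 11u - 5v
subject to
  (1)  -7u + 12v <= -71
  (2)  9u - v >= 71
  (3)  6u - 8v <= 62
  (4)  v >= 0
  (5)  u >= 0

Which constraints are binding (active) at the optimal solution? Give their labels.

(1) and (4)

Feasible corners and z = 11u - 5v:
  (11, 1/2) → z = 237/2
  (71/7, 0) → z = 781/7
  (31/3, 0) → z = 341/3

The minimum is at (71/7, 0). Substituting into each constraint, equality holds for (1) and (4); the remaining constraints have slack.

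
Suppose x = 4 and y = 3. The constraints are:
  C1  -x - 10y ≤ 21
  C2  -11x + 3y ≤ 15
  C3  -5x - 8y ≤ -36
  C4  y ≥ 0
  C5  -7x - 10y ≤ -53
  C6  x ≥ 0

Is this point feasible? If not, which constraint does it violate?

feasible

C1: -34 ≤ 21 ✓
C2: -35 ≤ 15 ✓
C3: -44 ≤ -36 ✓
C4: 3 ≥ 0 ✓
C5: -58 ≤ -53 ✓
C6: 4 ≥ 0 ✓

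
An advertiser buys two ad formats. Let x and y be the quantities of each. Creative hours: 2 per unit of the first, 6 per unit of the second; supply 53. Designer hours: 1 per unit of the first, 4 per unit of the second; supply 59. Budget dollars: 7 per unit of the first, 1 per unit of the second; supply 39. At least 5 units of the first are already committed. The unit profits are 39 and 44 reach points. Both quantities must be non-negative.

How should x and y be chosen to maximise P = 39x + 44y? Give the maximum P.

x = 5, y = 4, maximum P = 371

Extreme points and P = 39x + 44y:
  (39/7, 0) → P = 1521/7
  (5, 0) → P = 195
  (5, 4) → P = 371

At the optimal vertex, 7x + y = 39 and x = 5.
Solving simultaneously gives x = 5, y = 4.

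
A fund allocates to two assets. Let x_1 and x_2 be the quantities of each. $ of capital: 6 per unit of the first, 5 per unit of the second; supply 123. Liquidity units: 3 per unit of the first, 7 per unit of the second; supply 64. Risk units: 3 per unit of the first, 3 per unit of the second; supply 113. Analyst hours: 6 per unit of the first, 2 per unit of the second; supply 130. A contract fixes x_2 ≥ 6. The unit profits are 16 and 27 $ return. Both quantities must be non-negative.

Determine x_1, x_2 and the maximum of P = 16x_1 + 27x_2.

x_1 = 22/3, x_2 = 6, maximum P = 838/3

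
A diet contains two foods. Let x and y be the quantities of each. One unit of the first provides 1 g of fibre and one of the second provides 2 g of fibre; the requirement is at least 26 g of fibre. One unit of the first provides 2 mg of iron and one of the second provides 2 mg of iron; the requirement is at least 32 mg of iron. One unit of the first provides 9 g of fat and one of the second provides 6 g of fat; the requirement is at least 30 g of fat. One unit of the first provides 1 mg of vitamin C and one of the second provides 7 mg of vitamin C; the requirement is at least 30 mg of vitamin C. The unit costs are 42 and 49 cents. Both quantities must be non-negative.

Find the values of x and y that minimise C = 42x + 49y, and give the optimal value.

x = 6, y = 10, minimum C = 742

Vertices and C = 42x + 49y:
  (0, 16) → C = 784
  (30, 0) → C = 1260
  (6, 10) → C = 742
  (122/5, 4/5) → C = 1064
The feasible region is unbounded (it extends along (0, 1), (1, 0)), but C strictly increases along every unbounded feasible direction, so there is no improving ray and the minimum is attained at a vertex.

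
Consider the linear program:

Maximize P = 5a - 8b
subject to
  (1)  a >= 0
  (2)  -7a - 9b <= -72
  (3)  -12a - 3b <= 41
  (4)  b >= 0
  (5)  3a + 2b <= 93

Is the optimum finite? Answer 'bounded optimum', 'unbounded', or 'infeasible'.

Feasible corners and P = 5a - 8b:
  (0, 8) → P = -64
  (0, 93/2) → P = -372
  (72/7, 0) → P = 360/7
  (31, 0) → P = 155
The feasible region has finitely many vertices and no improving ray; the maximum is 155 at (31, 0).

bounded optimum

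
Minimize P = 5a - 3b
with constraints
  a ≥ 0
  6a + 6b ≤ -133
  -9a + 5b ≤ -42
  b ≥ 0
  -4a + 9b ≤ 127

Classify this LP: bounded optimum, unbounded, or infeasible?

infeasible

The boundaries a = 0 and 6a + 6b = -133 meet at (0, -133/6), but that point violates b ≥ 0. Every candidate vertex is excluded by some other constraint, so the feasible region is empty.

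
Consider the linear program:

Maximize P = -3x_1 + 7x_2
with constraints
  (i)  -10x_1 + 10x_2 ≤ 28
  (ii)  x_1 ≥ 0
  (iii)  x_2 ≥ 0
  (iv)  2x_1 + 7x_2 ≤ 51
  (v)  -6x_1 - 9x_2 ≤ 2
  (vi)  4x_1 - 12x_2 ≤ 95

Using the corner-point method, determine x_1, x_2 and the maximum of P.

x_1 = 157/45, x_2 = 283/45, maximum P = 302/9

Feasible corners and P = -3x_1 + 7x_2:
  (0, 14/5) → P = 98/5
  (157/45, 283/45) → P = 302/9
  (0, 0) → P = 0
  (95/4, 0) → P = -285/4
  (1277/52, 7/26) → P = -3733/52

The binding constraints are -10x_1 + 10x_2 = 28 and 2x_1 + 7x_2 = 51.
Solving simultaneously gives x_1 = 157/45, x_2 = 283/45.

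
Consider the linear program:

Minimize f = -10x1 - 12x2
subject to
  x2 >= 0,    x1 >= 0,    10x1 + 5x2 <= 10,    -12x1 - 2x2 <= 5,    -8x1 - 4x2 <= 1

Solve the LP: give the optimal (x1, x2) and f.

Corner points and f = -10x1 - 12x2:
  (0, 0) → f = 0
  (1, 0) → f = -10
  (0, 2) → f = -24

The optimum lies where x1 = 0 and 10x1 + 5x2 = 10.
Solving simultaneously gives x1 = 0, x2 = 2.

x1 = 0, x2 = 2, minimum f = -24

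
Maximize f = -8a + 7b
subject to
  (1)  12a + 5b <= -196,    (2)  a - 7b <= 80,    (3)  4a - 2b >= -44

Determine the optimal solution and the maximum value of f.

a = -153/11, b = -64/11, maximum f = 776/11

Corner points and f = -8a + 7b:
  (-972/89, -1156/89) → f = -316/89
  (-153/11, -64/11) → f = 776/11
  (-18, -14) → f = 46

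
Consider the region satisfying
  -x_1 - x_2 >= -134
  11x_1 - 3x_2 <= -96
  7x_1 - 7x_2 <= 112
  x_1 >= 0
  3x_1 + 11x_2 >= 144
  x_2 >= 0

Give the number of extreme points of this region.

Pairwise boundary intersections that survive every other constraint:
  (153/7, 785/7)
  (0, 134)
  (0, 32)

3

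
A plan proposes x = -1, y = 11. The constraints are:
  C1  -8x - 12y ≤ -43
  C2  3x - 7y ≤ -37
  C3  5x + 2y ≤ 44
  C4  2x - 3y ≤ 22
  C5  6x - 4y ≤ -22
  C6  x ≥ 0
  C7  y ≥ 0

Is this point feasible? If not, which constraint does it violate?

Constraint C6: x = -1, which is not ≥ 0. All other constraints are satisfied.

not feasible — violates C6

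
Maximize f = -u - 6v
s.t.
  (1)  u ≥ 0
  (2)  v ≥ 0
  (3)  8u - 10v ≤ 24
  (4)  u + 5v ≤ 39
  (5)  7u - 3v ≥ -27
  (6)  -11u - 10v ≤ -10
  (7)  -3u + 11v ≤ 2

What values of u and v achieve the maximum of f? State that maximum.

u = 10/11, v = 0, maximum f = -10/11

Extreme points and f = -u - 6v:
  (3, 0) → f = -3
  (10/11, 0) → f = -10/11
  (142/29, 44/29) → f = -14
  (90/151, 52/151) → f = -402/151

At the optimal vertex, v = 0 and -11u - 10v = -10.
Solving simultaneously gives u = 10/11, v = 0.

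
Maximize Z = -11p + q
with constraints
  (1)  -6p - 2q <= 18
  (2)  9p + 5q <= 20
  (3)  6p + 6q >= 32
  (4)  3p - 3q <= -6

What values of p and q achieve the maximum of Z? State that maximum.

p = -65/6, q = 47/2, maximum Z = 428/3

Extreme points and Z = -11p + q:
  (-65/6, 47/2) → Z = 428/3
  (-43/6, 25/2) → Z = 274/3
  (-5/3, 7) → Z = 76/3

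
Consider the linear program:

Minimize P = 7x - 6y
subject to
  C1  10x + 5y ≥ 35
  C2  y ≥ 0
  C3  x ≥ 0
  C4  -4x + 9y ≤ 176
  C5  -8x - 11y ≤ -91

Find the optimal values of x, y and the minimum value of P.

Corner points and P = 7x - 6y:
  (91/8, 0) → P = 637/8
  (0, 176/9) → P = -352/3
  (0, 91/11) → P = -546/11
The feasible region is unbounded (it extends along (1, 0), (9, 4)), but P strictly increases along every unbounded feasible direction, so there is no improving ray and the minimum is attained at a vertex.

At the optimal vertex, x = 0 and -4x + 9y = 176.
Solving simultaneously gives x = 0, y = 176/9.

x = 0, y = 176/9, minimum P = -352/3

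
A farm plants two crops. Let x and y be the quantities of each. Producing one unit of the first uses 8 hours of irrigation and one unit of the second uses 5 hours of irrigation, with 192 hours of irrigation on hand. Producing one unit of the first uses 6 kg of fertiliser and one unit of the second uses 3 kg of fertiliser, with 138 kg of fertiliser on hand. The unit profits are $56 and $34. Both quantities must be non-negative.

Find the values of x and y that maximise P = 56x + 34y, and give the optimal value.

x = 19, y = 8, maximum P = 1336

Extreme points and P = 56x + 34y:
  (0, 0) → P = 0
  (0, 192/5) → P = 6528/5
  (23, 0) → P = 1288
  (19, 8) → P = 1336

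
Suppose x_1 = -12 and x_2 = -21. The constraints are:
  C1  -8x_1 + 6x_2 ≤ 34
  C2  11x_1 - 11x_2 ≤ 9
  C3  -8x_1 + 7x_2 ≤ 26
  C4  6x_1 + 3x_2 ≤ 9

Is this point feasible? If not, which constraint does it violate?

Constraint C2: 11x_1 - 11x_2 = 99, which is not ≤ 9. All other constraints are satisfied.

not feasible — violates C2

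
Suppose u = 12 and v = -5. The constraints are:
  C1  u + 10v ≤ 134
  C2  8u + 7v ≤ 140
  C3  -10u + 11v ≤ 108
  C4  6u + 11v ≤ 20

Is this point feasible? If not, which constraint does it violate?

C1: -38 ≤ 134 ✓
C2: 61 ≤ 140 ✓
C3: -175 ≤ 108 ✓
C4: 17 ≤ 20 ✓

feasible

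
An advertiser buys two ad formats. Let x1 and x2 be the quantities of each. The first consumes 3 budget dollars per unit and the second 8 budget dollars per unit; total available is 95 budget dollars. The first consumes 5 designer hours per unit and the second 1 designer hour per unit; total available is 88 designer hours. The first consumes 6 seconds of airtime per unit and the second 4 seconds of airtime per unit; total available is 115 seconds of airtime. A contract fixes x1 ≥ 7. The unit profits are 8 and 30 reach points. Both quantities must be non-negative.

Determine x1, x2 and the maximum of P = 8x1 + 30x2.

x1 = 7, x2 = 37/4, maximum P = 667/2

Feasible corners and P = 8x1 + 30x2:
  (88/5, 0) → P = 704/5
  (7, 0) → P = 56
  (15, 25/4) → P = 615/2
  (7, 37/4) → P = 667/2
  (237/14, 47/14) → P = 1653/7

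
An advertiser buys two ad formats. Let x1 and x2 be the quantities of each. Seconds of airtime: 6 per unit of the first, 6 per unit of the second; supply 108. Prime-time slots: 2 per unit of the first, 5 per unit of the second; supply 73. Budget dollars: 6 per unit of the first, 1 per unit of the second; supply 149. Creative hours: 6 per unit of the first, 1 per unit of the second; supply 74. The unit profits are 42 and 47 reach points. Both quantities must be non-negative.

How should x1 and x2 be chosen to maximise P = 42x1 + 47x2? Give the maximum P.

x1 = 17/3, x2 = 37/3, maximum P = 2453/3

Corner points and P = 42x1 + 47x2:
  (0, 0) → P = 0
  (0, 73/5) → P = 3431/5
  (37/3, 0) → P = 518
  (17/3, 37/3) → P = 2453/3
  (56/5, 34/5) → P = 790

The optimum lies where 6x1 + 6x2 = 108 and 2x1 + 5x2 = 73.
Solving simultaneously gives x1 = 17/3, x2 = 37/3.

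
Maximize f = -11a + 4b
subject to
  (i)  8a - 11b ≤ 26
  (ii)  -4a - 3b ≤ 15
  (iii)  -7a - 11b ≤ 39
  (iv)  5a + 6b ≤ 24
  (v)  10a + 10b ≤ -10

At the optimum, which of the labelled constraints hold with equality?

Vertices and f = -11a + 4b:
  (-13/15, -494/165) → f = -403/165
  (15/19, -34/19) → f = -301/19
  (-48/23, -51/23) → f = 324/23
  (-12, 11) → f = 176

The maximum is at (-12, 11). Substituting into each constraint, equality holds for (ii) and (v); the remaining constraints have slack.

(ii) and (v)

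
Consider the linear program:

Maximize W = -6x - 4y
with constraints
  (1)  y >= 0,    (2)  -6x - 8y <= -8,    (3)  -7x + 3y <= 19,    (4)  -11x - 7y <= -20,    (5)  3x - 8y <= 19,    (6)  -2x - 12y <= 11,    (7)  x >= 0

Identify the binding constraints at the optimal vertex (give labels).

(1) and (4)

Extreme points and W = -6x - 4y:
  (20/11, 0) → W = -120/11
  (19/3, 0) → W = -38
  (0, 19/3) → W = -76/3
  (0, 20/7) → W = -80/7
The feasible region is unbounded (it extends along (3, 7), (8, 3)), but W strictly decreases along every unbounded feasible direction, so there is no improving ray and the maximum is attained at a vertex.

The maximum is at (20/11, 0). Substituting into each constraint, equality holds for (1) and (4); the remaining constraints have slack.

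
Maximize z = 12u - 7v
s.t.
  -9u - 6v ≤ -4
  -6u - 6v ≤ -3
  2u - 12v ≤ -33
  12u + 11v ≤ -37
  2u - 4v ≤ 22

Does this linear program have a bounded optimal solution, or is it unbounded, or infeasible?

infeasible

The boundaries -9u - 6v = -4 and 2u - 12v = -33 meet at (-5/4, 61/24), but that point violates 12u + 11v ≤ -37. Every candidate vertex is excluded by some other constraint, so the feasible region is empty.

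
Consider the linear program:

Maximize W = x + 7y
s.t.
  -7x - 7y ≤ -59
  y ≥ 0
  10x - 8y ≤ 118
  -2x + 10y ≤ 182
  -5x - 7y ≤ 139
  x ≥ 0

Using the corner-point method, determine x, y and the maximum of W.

x = 659/21, y = 514/21, maximum W = 1419/7

Feasible corners and W = x + 7y:
  (59/7, 0) → W = 59/7
  (0, 59/7) → W = 59
  (59/5, 0) → W = 59/5
  (659/21, 514/21) → W = 1419/7
  (0, 91/5) → W = 637/5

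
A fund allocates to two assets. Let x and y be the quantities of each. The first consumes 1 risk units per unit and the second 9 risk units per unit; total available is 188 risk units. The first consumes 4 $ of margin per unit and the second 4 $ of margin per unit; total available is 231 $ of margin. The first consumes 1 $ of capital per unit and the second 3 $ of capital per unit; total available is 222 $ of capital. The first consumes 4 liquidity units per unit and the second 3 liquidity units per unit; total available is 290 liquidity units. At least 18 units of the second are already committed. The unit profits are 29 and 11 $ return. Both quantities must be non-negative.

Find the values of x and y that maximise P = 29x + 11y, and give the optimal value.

Corner points and P = 29x + 11y:
  (0, 188/9) → P = 2068/9
  (0, 18) → P = 198
  (26, 18) → P = 952

The binding constraints are x + 9y = 188 and y = 18.
Solving simultaneously gives x = 26, y = 18.

x = 26, y = 18, maximum P = 952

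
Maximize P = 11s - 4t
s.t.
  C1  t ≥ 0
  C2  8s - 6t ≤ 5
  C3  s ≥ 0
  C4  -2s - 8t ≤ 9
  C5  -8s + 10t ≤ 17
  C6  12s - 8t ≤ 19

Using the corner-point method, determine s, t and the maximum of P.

s = 19/4, t = 11/2, maximum P = 121/4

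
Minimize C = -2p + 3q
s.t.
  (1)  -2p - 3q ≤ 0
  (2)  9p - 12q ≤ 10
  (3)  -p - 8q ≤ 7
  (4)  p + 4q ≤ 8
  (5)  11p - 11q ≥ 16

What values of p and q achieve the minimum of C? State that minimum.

p = 82/33, q = 34/33, minimum C = -62/33

Feasible corners and C = -2p + 3q:
  (17/6, 31/24) → C = -43/24
  (82/33, 34/33) → C = -62/33
  (152/55, 72/55) → C = -8/5

The optimum lies where 9p - 12q = 10 and 11p - 11q = 16.
Solving simultaneously gives p = 82/33, q = 34/33.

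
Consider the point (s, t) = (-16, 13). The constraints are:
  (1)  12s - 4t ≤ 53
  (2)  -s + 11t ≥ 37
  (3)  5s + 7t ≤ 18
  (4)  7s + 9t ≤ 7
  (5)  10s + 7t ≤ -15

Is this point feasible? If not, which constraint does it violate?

(1): -244 ≤ 53 ✓
(2): 159 ≥ 37 ✓
(3): 11 ≤ 18 ✓
(4): 5 ≤ 7 ✓
(5): -69 ≤ -15 ✓

feasible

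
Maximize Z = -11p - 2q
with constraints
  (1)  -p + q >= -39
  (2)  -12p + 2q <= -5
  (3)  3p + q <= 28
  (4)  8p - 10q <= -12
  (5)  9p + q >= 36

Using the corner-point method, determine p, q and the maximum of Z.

p = 174/49, q = 198/49, maximum Z = -330/7

Feasible corners and Z = -11p - 2q:
  (61/18, 107/6) → Z = -1313/18
  (77/30, 129/10) → Z = -1621/30
  (134/19, 130/19) → Z = -1734/19
  (174/49, 198/49) → Z = -330/7

The binding constraints are 8p - 10q = -12 and 9p + q = 36.
Solving simultaneously gives p = 174/49, q = 198/49.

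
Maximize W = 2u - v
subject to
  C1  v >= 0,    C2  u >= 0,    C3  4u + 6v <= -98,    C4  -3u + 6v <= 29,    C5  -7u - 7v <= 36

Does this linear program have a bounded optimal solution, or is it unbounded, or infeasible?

infeasible

The boundaries v = 0 and u = 0 meet at (0, 0), but that point violates 4u + 6v ≤ -98. Every candidate vertex is excluded by some other constraint, so the feasible region is empty.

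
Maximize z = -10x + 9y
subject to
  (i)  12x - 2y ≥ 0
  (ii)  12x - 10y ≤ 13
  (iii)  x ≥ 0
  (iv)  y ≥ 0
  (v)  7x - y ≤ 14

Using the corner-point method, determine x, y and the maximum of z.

Vertices and z = -10x + 9y:
  (0, 0) → z = 0
  (14, 84) → z = 616
  (13/12, 0) → z = -65/6
  (127/58, 77/58) → z = -577/58

The optimum lies where 12x - 2y = 0 and 7x - y = 14.
Solving simultaneously gives x = 14, y = 84.

x = 14, y = 84, maximum z = 616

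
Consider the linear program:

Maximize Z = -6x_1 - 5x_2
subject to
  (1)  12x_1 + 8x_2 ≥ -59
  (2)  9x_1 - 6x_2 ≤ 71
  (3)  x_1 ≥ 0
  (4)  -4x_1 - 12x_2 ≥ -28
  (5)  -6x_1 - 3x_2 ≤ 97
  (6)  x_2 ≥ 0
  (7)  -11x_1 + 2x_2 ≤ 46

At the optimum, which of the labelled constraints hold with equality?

(3) and (6)

Corner points and Z = -6x_1 - 5x_2:
  (0, 7/3) → Z = -35/3
  (0, 0) → Z = 0
  (7, 0) → Z = -42

The maximum is at (0, 0). Substituting into each constraint, equality holds for (3) and (6); the remaining constraints have slack.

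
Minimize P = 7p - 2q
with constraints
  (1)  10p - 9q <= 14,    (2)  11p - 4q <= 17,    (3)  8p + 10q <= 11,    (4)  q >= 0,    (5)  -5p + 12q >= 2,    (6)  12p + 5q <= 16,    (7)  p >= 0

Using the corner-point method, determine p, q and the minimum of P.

p = 0, q = 11/10, minimum P = -11/5

Extreme points and P = 7p - 2q:
  (56/73, 71/146) → P = 321/73
  (0, 11/10) → P = -11/5
  (0, 1/6) → P = -1/3

At the optimal vertex, 8p + 10q = 11 and p = 0.
Solving simultaneously gives p = 0, q = 11/10.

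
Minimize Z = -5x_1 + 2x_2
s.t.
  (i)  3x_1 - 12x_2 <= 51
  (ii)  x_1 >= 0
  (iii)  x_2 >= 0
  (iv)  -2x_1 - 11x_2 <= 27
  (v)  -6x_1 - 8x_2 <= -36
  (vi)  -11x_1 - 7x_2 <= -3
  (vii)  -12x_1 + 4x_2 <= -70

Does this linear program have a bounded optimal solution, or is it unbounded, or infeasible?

unbounded

From the feasible point (17, 0), moving in the direction (12, 3) keeps every constraint satisfied while Z decreases without bound.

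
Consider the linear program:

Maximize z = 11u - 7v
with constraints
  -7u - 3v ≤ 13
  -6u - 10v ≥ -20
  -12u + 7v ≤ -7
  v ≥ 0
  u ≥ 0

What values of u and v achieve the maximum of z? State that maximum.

u = 10/3, v = 0, maximum z = 110/3

Vertices and z = 11u - 7v:
  (35/27, 11/9) → z = 154/27
  (10/3, 0) → z = 110/3
  (7/12, 0) → z = 77/12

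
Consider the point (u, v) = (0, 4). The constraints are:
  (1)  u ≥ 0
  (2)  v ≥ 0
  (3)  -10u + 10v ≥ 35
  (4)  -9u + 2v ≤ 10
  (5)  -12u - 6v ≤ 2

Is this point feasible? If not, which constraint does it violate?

(1): 0 ≥ 0 ✓
(2): 4 ≥ 0 ✓
(3): 40 ≥ 35 ✓
(4): 8 ≤ 10 ✓
(5): -24 ≤ 2 ✓

feasible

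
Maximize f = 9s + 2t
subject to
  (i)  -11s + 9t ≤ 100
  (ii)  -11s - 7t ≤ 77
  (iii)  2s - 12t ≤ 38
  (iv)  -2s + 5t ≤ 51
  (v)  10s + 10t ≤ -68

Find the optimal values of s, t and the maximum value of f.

s = -109/35, t = -129/35, maximum f = -177/5

Feasible corners and f = 9s + 2t:
  (-329/73, -286/73) → f = -3533/73
  (-147/20, 11/20) → f = -1301/20
  (-109/35, -129/35) → f = -177/5

The binding constraints are 2s - 12t = 38 and 10s + 10t = -68.
Solving simultaneously gives s = -109/35, t = -129/35.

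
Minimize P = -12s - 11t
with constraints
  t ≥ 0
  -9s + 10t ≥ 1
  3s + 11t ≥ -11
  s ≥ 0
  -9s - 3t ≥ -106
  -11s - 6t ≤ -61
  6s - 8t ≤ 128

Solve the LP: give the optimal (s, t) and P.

Extreme points and P = -12s - 11t:
  (1057/117, 107/13) → P = -7759/39
  (151/41, 140/41) → P = -3352/41
  (0, 106/3) → P = -1166/3
  (0, 61/6) → P = -671/6

s = 0, t = 106/3, minimum P = -1166/3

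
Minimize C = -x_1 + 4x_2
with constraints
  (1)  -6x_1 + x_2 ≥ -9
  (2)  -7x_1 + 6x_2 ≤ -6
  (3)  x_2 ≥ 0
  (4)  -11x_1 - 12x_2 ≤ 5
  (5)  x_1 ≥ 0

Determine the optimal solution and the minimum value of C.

x_1 = 3/2, x_2 = 0, minimum C = -3/2

Vertices and C = -x_1 + 4x_2:
  (48/29, 27/29) → C = 60/29
  (3/2, 0) → C = -3/2
  (6/7, 0) → C = -6/7

The optimum lies where -6x_1 + x_2 = -9 and x_2 = 0.
Solving simultaneously gives x_1 = 3/2, x_2 = 0.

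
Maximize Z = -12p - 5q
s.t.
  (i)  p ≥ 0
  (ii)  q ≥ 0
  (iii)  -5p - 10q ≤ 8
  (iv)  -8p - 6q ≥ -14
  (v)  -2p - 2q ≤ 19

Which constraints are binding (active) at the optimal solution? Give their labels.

Vertices and Z = -12p - 5q:
  (0, 0) → Z = 0
  (0, 7/3) → Z = -35/3
  (7/4, 0) → Z = -21

The maximum is at (0, 0). Substituting into each constraint, equality holds for (i) and (ii); the remaining constraints have slack.

(i) and (ii)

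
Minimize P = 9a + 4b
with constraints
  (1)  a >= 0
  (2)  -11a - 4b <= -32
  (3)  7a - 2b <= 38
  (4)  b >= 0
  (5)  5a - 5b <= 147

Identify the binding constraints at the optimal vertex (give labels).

Extreme points and P = 9a + 4b:
  (0, 8) → P = 32
  (32/11, 0) → P = 288/11
  (38/7, 0) → P = 342/7
The feasible region is unbounded (it extends along (0, 1), (2, 7)), but P strictly increases along every unbounded feasible direction, so there is no improving ray and the minimum is attained at a vertex.

The minimum is at (32/11, 0). Substituting into each constraint, equality holds for (2) and (4); the remaining constraints have slack.

(2) and (4)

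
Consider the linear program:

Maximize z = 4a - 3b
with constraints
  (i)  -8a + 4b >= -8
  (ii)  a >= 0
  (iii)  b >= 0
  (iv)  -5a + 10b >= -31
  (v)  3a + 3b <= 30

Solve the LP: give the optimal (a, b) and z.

a = 1, b = 0, maximum z = 4

Vertices and z = 4a - 3b:
  (1, 0) → z = 4
  (4, 6) → z = -2
  (0, 0) → z = 0
  (0, 10) → z = -30

At the optimal vertex, -8a + 4b = -8 and b = 0.
Solving simultaneously gives a = 1, b = 0.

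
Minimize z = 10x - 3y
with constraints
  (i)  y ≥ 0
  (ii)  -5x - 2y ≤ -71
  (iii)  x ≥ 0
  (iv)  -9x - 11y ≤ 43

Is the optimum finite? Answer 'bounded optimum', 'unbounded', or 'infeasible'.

unbounded

From the feasible point (71/5, 0), moving in the direction (0, 1) keeps every constraint satisfied while z decreases without bound.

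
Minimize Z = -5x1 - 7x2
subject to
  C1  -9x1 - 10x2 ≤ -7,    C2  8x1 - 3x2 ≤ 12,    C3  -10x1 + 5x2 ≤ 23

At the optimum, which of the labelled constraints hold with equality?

Extreme points and Z = -5x1 - 7x2:
  (141/107, -52/107) → Z = -341/107
  (-39/29, 277/145) → Z = -964/145
  (129/10, 152/5) → Z = -2773/10

The minimum is at (129/10, 152/5). Substituting into each constraint, equality holds for C2 and C3; the remaining constraints have slack.

C2 and C3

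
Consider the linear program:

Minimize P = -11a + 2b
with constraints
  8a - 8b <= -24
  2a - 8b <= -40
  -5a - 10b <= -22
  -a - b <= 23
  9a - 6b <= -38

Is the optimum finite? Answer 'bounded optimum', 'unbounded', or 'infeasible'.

From the feasible point (-56/15, 61/15), moving in the direction (6, 9) keeps every constraint satisfied while P decreases without bound.

unbounded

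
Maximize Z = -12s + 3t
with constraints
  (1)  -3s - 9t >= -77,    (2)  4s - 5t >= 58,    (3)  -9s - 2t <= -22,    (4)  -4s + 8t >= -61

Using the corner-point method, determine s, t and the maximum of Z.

s = 53/4, t = -1, maximum Z = -162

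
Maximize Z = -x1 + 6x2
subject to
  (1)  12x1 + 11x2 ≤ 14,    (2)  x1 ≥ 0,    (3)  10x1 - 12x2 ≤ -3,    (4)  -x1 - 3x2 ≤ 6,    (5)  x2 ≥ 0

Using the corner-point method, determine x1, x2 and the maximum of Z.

Corner points and Z = -x1 + 6x2:
  (0, 14/11) → Z = 84/11
  (135/254, 88/127) → Z = 921/254
  (0, 1/4) → Z = 3/2

The optimum lies where 12x1 + 11x2 = 14 and x1 = 0.
Solving simultaneously gives x1 = 0, x2 = 14/11.

x1 = 0, x2 = 14/11, maximum Z = 84/11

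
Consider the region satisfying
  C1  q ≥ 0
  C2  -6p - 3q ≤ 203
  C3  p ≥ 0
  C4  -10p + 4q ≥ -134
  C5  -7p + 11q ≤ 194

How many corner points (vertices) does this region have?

4

Of the 10 pairwise boundary intersections, those satisfying every inequality are:
  (0, 0)
  (67/5, 0)
  (0, 194/11)
  (1125/41, 1439/41)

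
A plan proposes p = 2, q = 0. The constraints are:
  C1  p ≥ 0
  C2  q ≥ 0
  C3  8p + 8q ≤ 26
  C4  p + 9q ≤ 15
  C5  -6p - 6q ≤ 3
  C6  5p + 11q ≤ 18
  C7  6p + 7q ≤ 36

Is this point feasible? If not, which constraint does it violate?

feasible

C1: 2 ≥ 0 ✓
C2: 0 ≥ 0 ✓
C3: 16 ≤ 26 ✓
C4: 2 ≤ 15 ✓
C5: -12 ≤ 3 ✓
C6: 10 ≤ 18 ✓
C7: 12 ≤ 36 ✓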